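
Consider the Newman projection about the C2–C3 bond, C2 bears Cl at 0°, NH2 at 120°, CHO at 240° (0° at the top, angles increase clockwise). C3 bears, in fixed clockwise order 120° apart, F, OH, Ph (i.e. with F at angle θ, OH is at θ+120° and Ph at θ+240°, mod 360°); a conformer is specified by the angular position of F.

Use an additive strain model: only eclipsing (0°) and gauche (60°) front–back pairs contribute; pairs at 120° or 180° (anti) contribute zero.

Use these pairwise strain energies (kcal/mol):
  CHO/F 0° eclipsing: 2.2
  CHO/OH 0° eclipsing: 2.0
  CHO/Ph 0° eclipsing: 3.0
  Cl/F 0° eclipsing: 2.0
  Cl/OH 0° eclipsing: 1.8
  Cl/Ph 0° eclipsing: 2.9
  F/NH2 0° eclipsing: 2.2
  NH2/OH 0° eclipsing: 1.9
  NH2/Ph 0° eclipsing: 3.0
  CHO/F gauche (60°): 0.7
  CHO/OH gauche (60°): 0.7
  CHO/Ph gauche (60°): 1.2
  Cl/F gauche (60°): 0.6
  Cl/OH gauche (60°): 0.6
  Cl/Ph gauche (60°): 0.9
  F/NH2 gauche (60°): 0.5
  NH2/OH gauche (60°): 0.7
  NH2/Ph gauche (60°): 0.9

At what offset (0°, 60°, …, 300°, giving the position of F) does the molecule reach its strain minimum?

180°

F at 0° is eclipsed. Cl at 0° is eclipsed with F at 0° (2.0); NH2 at 120° is eclipsed with OH at 120° (1.9); CHO at 240° is eclipsed with Ph at 240° (3.0). Total 6.9 kcal/mol.
F at 60° is staggered. Cl at 0° is gauche with F at 60° (0.6); Cl at 0° is gauche with Ph at 300° (0.9); NH2 at 120° is gauche with F at 60° (0.5); NH2 at 120° is gauche with OH at 180° (0.7); CHO at 240° is gauche with OH at 180° (0.7); CHO at 240° is gauche with Ph at 300° (1.2). Total 4.6 kcal/mol.
F at 120° is eclipsed. Cl at 0° is eclipsed with Ph at 0° (2.9); NH2 at 120° is eclipsed with F at 120° (2.2); CHO at 240° is eclipsed with OH at 240° (2.0). Total 7.1 kcal/mol.
F at 180° is staggered. Cl at 0° is gauche with OH at 300° (0.6); Cl at 0° is gauche with Ph at 60° (0.9); NH2 at 120° is gauche with F at 180° (0.5); NH2 at 120° is gauche with Ph at 60° (0.9); CHO at 240° is gauche with F at 180° (0.7); CHO at 240° is gauche with OH at 300° (0.7). Total 4.3 kcal/mol.
F at 240° is eclipsed. Cl at 0° is eclipsed with OH at 0° (1.8); NH2 at 120° is eclipsed with Ph at 120° (3.0); CHO at 240° is eclipsed with F at 240° (2.2). Total 7.0 kcal/mol.
F at 300° is staggered. Cl at 0° is gauche with F at 300° (0.6); Cl at 0° is gauche with OH at 60° (0.6); NH2 at 120° is gauche with OH at 60° (0.7); NH2 at 120° is gauche with Ph at 180° (0.9); CHO at 240° is gauche with F at 300° (0.7); CHO at 240° is gauche with Ph at 180° (1.2). Total 4.7 kcal/mol.
The minimum (4.3 kcal/mol) occurs with F at 180°.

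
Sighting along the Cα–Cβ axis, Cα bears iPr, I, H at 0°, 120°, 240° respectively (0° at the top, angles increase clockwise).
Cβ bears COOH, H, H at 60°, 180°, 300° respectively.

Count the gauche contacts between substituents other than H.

2

Non-H gauche pairs: iPr(0°)/COOH(60°); I(120°)/COOH(60°) — 2 interactions.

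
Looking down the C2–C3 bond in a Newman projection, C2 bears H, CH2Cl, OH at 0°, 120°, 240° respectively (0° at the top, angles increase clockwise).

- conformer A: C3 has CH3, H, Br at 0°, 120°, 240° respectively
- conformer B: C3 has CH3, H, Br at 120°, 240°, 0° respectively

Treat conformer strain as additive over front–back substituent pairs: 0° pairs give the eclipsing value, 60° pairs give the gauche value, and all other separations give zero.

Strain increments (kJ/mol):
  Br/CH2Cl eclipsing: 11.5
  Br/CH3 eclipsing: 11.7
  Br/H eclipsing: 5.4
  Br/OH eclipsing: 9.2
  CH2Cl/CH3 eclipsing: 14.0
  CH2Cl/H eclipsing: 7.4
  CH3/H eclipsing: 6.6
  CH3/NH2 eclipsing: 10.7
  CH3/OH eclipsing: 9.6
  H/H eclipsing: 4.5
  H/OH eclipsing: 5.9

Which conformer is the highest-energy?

B

A (eclipsed): H–CH3 eclipsed, CH2Cl–H eclipsed, OH–Br eclipsed; 6.6 + 7.4 + 9.2 = 23.2 kJ/mol.
B (eclipsed): H–Br eclipsed, CH2Cl–CH3 eclipsed, OH–H eclipsed; 5.4 + 14.0 + 5.9 = 25.3 kJ/mol.
B has the highest total (25.3 kJ/mol).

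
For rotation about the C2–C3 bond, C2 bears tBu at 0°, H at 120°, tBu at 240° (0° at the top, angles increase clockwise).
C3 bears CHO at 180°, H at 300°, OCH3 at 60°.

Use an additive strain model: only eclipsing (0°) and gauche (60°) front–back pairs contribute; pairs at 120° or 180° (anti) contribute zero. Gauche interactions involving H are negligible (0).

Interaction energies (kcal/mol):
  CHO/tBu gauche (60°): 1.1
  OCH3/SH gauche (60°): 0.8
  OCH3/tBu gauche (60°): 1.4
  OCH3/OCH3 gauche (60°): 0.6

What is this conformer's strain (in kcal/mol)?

2.5 kcal/mol

This conformer (staggered): tBu(0°)/OCH3(60°) gauche 1.4; tBu(240°)/CHO(180°) gauche 1.1 → 2.5 kcal/mol.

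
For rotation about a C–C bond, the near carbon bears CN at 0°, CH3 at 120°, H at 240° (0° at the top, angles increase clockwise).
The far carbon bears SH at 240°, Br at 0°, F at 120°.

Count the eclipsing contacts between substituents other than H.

Non-H eclipsing pairs: CN(0°)/Br(0°); CH3(120°)/F(120°) — 2 interactions.

2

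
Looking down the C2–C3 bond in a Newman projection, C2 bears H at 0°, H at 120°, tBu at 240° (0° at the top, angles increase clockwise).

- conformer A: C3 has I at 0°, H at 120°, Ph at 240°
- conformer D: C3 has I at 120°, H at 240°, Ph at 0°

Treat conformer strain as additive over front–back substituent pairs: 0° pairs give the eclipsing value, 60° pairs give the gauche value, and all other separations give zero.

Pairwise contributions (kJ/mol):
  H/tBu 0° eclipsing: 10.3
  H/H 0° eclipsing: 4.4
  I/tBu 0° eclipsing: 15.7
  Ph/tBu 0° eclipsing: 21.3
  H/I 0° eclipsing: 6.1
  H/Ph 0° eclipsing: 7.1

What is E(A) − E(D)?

A (eclipsed): H–I eclipsed, H–H eclipsed, tBu–Ph eclipsed; 6.1 + 4.4 + 21.3 = 31.8 kJ/mol.
D (eclipsed): H–Ph eclipsed, H–I eclipsed, tBu–H eclipsed; 7.1 + 6.1 + 10.3 = 23.5 kJ/mol.
E(A) − E(D) = 31.8 − 23.5 = +8.3 kJ/mol.

+8.3 kJ/mol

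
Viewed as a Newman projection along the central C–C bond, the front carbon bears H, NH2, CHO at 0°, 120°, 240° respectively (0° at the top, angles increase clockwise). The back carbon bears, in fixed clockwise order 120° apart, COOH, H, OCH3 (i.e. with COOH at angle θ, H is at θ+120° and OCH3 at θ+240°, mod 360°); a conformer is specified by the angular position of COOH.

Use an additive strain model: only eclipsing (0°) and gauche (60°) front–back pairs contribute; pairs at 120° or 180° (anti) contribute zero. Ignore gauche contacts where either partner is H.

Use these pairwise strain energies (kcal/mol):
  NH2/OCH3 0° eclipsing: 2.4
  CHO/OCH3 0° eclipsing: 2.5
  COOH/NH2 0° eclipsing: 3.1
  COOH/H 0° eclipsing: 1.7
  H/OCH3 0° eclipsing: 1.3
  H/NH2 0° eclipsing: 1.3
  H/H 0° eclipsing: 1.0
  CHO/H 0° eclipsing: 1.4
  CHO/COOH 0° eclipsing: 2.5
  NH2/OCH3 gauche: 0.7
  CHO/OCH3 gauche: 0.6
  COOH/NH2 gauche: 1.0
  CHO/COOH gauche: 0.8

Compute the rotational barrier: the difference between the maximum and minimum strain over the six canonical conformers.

4.3 kcal/mol

COOH at 0° is eclipsed. H at 0° is eclipsed with COOH at 0° (1.7); NH2 at 120° is eclipsed with H at 120° (1.3); CHO at 240° is eclipsed with OCH3 at 240° (2.5). Total 5.5 kcal/mol.
COOH at 60° is staggered. NH2 at 120° is gauche with COOH at 60° (1.0); CHO at 240° is gauche with OCH3 at 300° (0.6). Total 1.6 kcal/mol.
COOH at 120° is eclipsed. H at 0° is eclipsed with OCH3 at 0° (1.3); NH2 at 120° is eclipsed with COOH at 120° (3.1); CHO at 240° is eclipsed with H at 240° (1.4). Total 5.8 kcal/mol.
COOH at 180° is staggered. NH2 at 120° is gauche with COOH at 180° (1.0); NH2 at 120° is gauche with OCH3 at 60° (0.7); CHO at 240° is gauche with COOH at 180° (0.8). Total 2.5 kcal/mol.
COOH at 240° is eclipsed. H at 0° is eclipsed with H at 0° (1.0); NH2 at 120° is eclipsed with OCH3 at 120° (2.4); CHO at 240° is eclipsed with COOH at 240° (2.5). Total 5.9 kcal/mol.
COOH at 300° is staggered. NH2 at 120° is gauche with OCH3 at 180° (0.7); CHO at 240° is gauche with COOH at 300° (0.8); CHO at 240° is gauche with OCH3 at 180° (0.6). Total 2.1 kcal/mol.
Max at 240° (5.9 kcal/mol), min at 60° (1.6 kcal/mol); barrier = 4.3 kcal/mol.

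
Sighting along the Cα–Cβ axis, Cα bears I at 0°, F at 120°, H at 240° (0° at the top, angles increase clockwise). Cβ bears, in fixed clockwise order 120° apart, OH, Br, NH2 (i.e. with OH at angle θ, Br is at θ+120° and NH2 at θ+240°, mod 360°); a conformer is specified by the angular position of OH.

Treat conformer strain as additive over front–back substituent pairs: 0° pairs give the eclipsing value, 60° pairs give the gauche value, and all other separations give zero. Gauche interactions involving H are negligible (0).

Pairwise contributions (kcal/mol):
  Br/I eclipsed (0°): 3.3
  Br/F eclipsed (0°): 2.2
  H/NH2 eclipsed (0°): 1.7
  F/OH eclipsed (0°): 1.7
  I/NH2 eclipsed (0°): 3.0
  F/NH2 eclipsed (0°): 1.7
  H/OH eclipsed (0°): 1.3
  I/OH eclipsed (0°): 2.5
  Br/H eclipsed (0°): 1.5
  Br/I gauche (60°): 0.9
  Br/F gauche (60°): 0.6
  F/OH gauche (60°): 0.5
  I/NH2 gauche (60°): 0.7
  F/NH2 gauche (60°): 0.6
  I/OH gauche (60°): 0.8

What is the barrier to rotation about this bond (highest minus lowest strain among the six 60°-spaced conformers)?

OH at 0° is eclipsed. I at 0° is eclipsed with OH at 0° (2.5); F at 120° is eclipsed with Br at 120° (2.2); H at 240° is eclipsed with NH2 at 240° (1.7). Total 6.4 kcal/mol.
OH at 60° is staggered. I at 0° is gauche with OH at 60° (0.8); I at 0° is gauche with NH2 at 300° (0.7); F at 120° is gauche with OH at 60° (0.5); F at 120° is gauche with Br at 180° (0.6). Total 2.6 kcal/mol.
OH at 120° is eclipsed. I at 0° is eclipsed with NH2 at 0° (3.0); F at 120° is eclipsed with OH at 120° (1.7); H at 240° is eclipsed with Br at 240° (1.5). Total 6.2 kcal/mol.
OH at 180° is staggered. I at 0° is gauche with Br at 300° (0.9); I at 0° is gauche with NH2 at 60° (0.7); F at 120° is gauche with OH at 180° (0.5); F at 120° is gauche with NH2 at 60° (0.6). Total 2.7 kcal/mol.
OH at 240° is eclipsed. I at 0° is eclipsed with Br at 0° (3.3); F at 120° is eclipsed with NH2 at 120° (1.7); H at 240° is eclipsed with OH at 240° (1.3). Total 6.3 kcal/mol.
OH at 300° is staggered. I at 0° is gauche with OH at 300° (0.8); I at 0° is gauche with Br at 60° (0.9); F at 120° is gauche with Br at 60° (0.6); F at 120° is gauche with NH2 at 180° (0.6). Total 2.9 kcal/mol.
Max at 0° (6.4 kcal/mol), min at 60° (2.6 kcal/mol); barrier = 3.8 kcal/mol.

3.8 kcal/mol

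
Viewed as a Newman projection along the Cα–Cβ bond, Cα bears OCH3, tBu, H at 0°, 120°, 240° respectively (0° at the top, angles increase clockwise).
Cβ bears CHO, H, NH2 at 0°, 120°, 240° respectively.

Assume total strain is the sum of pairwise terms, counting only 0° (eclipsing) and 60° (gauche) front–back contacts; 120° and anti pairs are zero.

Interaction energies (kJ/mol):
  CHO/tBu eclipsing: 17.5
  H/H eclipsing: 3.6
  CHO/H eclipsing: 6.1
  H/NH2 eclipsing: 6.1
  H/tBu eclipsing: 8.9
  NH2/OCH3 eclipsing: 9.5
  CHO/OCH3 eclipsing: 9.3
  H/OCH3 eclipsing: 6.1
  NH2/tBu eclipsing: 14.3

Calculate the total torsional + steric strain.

This conformer (eclipsed): OCH3(0°)/CHO(0°) eclipsed 9.3; tBu(120°)/H(120°) eclipsed 8.9; H(240°)/NH2(240°) eclipsed 6.1 → 24.3 kJ/mol.

24.3 kJ/mol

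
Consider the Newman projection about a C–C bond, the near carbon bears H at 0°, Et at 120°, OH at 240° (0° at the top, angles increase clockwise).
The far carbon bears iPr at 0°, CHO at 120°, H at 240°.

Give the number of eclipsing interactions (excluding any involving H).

Non-H eclipsing pairs: Et(120°)/CHO(120°) — 1 interaction.

1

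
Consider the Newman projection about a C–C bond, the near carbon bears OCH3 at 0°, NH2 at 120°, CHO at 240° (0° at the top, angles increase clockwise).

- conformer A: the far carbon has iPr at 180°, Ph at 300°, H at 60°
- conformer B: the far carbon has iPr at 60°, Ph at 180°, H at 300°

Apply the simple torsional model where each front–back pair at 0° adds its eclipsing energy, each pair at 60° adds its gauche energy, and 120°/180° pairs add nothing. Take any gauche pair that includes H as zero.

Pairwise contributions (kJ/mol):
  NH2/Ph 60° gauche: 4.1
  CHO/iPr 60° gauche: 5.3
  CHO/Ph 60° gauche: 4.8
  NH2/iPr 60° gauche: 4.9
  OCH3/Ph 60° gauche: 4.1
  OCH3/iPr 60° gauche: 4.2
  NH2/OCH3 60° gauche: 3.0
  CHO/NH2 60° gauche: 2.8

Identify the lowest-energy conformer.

A (staggered): OCH3–Ph gauche, NH2–iPr gauche, CHO–iPr gauche, CHO–Ph gauche; 4.1 + 4.9 + 5.3 + 4.8 = 19.1 kJ/mol.
B (staggered): OCH3–iPr gauche, NH2–iPr gauche, NH2–Ph gauche, CHO–Ph gauche; 4.2 + 4.9 + 4.1 + 4.8 = 18.0 kJ/mol.
B has the lowest total (18.0 kJ/mol).

B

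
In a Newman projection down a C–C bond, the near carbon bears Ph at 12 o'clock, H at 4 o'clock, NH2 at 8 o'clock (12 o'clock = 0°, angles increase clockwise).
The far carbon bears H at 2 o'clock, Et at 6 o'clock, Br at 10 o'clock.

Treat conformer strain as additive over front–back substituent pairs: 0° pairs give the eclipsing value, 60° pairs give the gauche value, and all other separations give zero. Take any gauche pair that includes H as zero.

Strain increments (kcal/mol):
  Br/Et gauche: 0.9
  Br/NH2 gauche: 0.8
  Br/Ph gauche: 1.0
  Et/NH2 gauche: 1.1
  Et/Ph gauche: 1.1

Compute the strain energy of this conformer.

This conformer (staggered): Ph(0°)/Br(300°) gauche 1.0; NH2(240°)/Et(180°) gauche 1.1; NH2(240°)/Br(300°) gauche 0.8 → 2.9 kcal/mol.

2.9 kcal/mol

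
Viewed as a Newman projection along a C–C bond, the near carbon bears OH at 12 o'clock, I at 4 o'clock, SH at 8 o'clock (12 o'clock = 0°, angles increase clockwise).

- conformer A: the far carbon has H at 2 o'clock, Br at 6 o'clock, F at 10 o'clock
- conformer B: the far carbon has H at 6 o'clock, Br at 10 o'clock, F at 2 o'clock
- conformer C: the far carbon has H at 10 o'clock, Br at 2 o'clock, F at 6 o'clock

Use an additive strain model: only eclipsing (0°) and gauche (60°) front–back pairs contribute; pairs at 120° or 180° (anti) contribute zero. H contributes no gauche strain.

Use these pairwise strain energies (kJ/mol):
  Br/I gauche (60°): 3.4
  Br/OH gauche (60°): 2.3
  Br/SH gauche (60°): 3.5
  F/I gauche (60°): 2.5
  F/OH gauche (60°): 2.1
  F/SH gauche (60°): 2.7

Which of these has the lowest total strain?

A (staggered): OH(0°)/F(300°) gauche 2.1; I(120°)/Br(180°) gauche 3.4; SH(240°)/Br(180°) gauche 3.5; SH(240°)/F(300°) gauche 2.7 → 11.7 kJ/mol.
B (staggered): OH(0°)/Br(300°) gauche 2.3; OH(0°)/F(60°) gauche 2.1; I(120°)/F(60°) gauche 2.5; SH(240°)/Br(300°) gauche 3.5 → 10.4 kJ/mol.
C (staggered): OH(0°)/Br(60°) gauche 2.3; I(120°)/Br(60°) gauche 3.4; I(120°)/F(180°) gauche 2.5; SH(240°)/F(180°) gauche 2.7 → 10.9 kJ/mol.
B has the lowest total (10.4 kJ/mol).

B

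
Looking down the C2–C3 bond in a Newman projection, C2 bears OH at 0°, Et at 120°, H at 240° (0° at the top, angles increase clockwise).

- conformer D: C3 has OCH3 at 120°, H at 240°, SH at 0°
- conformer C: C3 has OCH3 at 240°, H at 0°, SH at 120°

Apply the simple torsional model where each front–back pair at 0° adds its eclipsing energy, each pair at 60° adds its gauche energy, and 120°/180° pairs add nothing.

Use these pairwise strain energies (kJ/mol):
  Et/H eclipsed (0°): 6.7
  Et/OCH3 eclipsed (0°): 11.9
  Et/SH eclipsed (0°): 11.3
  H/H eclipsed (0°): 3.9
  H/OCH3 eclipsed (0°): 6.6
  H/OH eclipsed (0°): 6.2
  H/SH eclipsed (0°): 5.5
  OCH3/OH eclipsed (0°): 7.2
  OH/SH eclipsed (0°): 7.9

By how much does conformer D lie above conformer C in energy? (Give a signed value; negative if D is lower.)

-0.4 kJ/mol

D (eclipsed): OH(0°)/SH(0°) eclipsed 7.9; Et(120°)/OCH3(120°) eclipsed 11.9; H(240°)/H(240°) eclipsed 3.9 → 23.7 kJ/mol.
C (eclipsed): OH(0°)/H(0°) eclipsed 6.2; Et(120°)/SH(120°) eclipsed 11.3; H(240°)/OCH3(240°) eclipsed 6.6 → 24.1 kJ/mol.
E(D) − E(C) = 23.7 − 24.1 = -0.4 kJ/mol.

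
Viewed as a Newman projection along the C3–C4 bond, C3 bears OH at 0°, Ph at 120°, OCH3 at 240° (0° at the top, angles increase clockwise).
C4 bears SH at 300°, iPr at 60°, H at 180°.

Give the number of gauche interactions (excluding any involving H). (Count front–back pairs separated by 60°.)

Non-H gauche pairs: OH(0°)/SH(300°); OH(0°)/iPr(60°); Ph(120°)/iPr(60°); OCH3(240°)/SH(300°) — 4 interactions.

4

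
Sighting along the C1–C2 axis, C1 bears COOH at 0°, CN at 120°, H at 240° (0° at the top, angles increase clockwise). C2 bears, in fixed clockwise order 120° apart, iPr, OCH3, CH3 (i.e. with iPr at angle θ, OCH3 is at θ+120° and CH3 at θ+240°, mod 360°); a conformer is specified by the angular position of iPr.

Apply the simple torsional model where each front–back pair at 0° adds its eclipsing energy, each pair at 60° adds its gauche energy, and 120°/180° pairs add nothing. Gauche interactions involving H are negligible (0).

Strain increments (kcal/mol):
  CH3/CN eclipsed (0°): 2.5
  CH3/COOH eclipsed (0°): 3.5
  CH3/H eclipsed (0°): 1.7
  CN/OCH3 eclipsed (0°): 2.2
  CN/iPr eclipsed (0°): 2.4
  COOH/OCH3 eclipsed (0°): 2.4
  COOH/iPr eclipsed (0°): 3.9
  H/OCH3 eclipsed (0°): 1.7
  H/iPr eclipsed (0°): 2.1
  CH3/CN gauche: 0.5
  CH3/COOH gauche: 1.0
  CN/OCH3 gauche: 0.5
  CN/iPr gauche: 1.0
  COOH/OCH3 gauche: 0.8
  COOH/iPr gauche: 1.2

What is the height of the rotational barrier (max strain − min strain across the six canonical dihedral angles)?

4.8 kcal/mol

iPr at 0° (eclipsed): COOH–iPr eclipsed, CN–OCH3 eclipsed, H–CH3 eclipsed; 3.9 + 2.2 + 1.7 = 7.8 kcal/mol.
iPr at 60° (staggered): COOH–iPr gauche, COOH–CH3 gauche, CN–iPr gauche, CN–OCH3 gauche; 1.2 + 1.0 + 1.0 + 0.5 = 3.7 kcal/mol.
iPr at 120° (eclipsed): COOH–CH3 eclipsed, CN–iPr eclipsed, H–OCH3 eclipsed; 3.5 + 2.4 + 1.7 = 7.6 kcal/mol.
iPr at 180° (staggered): COOH–OCH3 gauche, COOH–CH3 gauche, CN–iPr gauche, CN–CH3 gauche; 0.8 + 1.0 + 1.0 + 0.5 = 3.3 kcal/mol.
iPr at 240° (eclipsed): COOH–OCH3 eclipsed, CN–CH3 eclipsed, H–iPr eclipsed; 2.4 + 2.5 + 2.1 = 7.0 kcal/mol.
iPr at 300° (staggered): COOH–iPr gauche, COOH–OCH3 gauche, CN–OCH3 gauche, CN–CH3 gauche; 1.2 + 0.8 + 0.5 + 0.5 = 3.0 kcal/mol.
Max at 0° (7.8 kcal/mol), min at 300° (3.0 kcal/mol); barrier = 4.8 kcal/mol.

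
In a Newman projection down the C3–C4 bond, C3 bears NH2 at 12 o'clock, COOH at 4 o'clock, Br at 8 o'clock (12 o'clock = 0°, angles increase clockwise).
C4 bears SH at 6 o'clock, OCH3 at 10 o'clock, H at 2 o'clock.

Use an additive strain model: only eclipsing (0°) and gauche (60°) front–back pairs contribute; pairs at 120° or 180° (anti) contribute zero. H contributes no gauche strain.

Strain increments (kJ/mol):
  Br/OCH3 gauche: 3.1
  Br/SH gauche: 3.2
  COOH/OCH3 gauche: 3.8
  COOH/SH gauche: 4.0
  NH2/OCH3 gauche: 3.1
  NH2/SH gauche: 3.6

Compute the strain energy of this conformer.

This conformer (staggered): NH2–OCH3 gauche, COOH–SH gauche, Br–SH gauche, Br–OCH3 gauche; 3.1 + 4.0 + 3.2 + 3.1 = 13.4 kJ/mol.

13.4 kJ/mol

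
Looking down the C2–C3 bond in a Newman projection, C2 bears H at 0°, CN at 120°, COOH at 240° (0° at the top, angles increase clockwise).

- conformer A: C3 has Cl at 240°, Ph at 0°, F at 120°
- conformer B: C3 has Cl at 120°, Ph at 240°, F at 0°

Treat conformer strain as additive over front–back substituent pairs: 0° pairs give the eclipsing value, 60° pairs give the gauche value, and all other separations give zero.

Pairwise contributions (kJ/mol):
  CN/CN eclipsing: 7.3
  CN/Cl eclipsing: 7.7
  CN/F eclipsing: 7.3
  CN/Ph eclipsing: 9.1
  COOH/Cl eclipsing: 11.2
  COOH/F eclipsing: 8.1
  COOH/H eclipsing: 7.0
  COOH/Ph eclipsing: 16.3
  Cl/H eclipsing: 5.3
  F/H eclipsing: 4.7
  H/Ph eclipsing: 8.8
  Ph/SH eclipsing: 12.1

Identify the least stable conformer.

A (eclipsed): H(0°)/Ph(0°) eclipsed 8.8; CN(120°)/F(120°) eclipsed 7.3; COOH(240°)/Cl(240°) eclipsed 11.2 → 27.3 kJ/mol.
B (eclipsed): H(0°)/F(0°) eclipsed 4.7; CN(120°)/Cl(120°) eclipsed 7.7; COOH(240°)/Ph(240°) eclipsed 16.3 → 28.7 kJ/mol.
B has the highest total (28.7 kJ/mol).

B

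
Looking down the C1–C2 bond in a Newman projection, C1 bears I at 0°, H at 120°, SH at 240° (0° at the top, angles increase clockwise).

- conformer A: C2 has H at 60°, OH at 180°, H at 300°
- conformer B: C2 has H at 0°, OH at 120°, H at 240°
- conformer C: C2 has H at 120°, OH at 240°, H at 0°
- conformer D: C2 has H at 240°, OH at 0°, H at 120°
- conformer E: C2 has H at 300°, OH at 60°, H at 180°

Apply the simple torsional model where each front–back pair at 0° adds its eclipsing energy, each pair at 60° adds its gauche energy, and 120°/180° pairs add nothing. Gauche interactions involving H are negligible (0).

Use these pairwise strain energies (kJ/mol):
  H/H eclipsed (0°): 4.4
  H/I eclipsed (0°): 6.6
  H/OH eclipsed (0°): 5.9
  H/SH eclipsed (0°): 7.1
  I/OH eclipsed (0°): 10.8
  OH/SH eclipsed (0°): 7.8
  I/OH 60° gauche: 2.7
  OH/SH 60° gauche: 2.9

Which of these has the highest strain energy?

D

A (staggered): SH–OH gauche; 2.9 = 2.9 kJ/mol.
B (eclipsed): I–H eclipsed, H–OH eclipsed, SH–H eclipsed; 6.6 + 5.9 + 7.1 = 19.6 kJ/mol.
C (eclipsed): I–H eclipsed, H–H eclipsed, SH–OH eclipsed; 6.6 + 4.4 + 7.8 = 18.8 kJ/mol.
D (eclipsed): I–OH eclipsed, H–H eclipsed, SH–H eclipsed; 10.8 + 4.4 + 7.1 = 22.3 kJ/mol.
E (staggered): I–OH gauche; 2.7 = 2.7 kJ/mol.
D has the highest total (22.3 kJ/mol).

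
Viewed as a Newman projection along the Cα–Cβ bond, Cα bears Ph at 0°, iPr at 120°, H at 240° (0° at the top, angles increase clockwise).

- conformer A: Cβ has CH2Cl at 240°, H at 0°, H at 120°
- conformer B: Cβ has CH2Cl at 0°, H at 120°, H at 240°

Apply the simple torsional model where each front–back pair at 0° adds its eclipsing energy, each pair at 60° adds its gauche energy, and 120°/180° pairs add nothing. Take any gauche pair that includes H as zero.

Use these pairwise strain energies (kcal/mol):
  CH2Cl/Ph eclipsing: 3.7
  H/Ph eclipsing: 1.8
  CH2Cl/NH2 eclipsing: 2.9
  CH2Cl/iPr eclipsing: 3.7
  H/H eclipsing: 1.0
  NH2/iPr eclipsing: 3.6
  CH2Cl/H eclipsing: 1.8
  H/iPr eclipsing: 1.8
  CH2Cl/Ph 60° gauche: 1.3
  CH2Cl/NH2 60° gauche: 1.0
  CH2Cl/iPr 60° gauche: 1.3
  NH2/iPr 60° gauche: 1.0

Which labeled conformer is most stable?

A is eclipsed. Ph at 0° is eclipsed with H at 0° (1.8); iPr at 120° is eclipsed with H at 120° (1.8); H at 240° is eclipsed with CH2Cl at 240° (1.8). Total 5.4 kcal/mol.
B is eclipsed. Ph at 0° is eclipsed with CH2Cl at 0° (3.7); iPr at 120° is eclipsed with H at 120° (1.8); H at 240° is eclipsed with H at 240° (1.0). Total 6.5 kcal/mol.
A has the lowest total (5.4 kcal/mol).

A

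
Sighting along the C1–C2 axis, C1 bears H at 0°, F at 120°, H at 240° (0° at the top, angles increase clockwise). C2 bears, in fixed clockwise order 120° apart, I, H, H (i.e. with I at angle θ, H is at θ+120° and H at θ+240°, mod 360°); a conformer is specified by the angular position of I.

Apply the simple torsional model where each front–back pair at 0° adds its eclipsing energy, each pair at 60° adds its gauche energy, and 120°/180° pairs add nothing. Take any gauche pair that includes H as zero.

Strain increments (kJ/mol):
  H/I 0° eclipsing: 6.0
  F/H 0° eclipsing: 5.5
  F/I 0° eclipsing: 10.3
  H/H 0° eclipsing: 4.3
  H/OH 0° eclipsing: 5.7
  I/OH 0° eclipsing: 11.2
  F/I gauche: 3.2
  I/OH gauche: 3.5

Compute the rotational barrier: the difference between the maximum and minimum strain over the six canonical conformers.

18.9 kJ/mol

I at 0° (eclipsed): H–I eclipsed, F–H eclipsed, H–H eclipsed; 6.0 + 5.5 + 4.3 = 15.8 kJ/mol.
I at 60° (staggered): F–I gauche; 3.2 = 3.2 kJ/mol.
I at 120° (eclipsed): H–H eclipsed, F–I eclipsed, H–H eclipsed; 4.3 + 10.3 + 4.3 = 18.9 kJ/mol.
I at 180° (staggered): F–I gauche; 3.2 = 3.2 kJ/mol.
I at 240° (eclipsed): H–H eclipsed, F–H eclipsed, H–I eclipsed; 4.3 + 5.5 + 6.0 = 15.8 kJ/mol.
I at 300° (staggered): no non-H gauche contacts → 0.0 kJ/mol.
Max at 120° (18.9 kJ/mol), min at 300° (0.0 kJ/mol); barrier = 18.9 kJ/mol.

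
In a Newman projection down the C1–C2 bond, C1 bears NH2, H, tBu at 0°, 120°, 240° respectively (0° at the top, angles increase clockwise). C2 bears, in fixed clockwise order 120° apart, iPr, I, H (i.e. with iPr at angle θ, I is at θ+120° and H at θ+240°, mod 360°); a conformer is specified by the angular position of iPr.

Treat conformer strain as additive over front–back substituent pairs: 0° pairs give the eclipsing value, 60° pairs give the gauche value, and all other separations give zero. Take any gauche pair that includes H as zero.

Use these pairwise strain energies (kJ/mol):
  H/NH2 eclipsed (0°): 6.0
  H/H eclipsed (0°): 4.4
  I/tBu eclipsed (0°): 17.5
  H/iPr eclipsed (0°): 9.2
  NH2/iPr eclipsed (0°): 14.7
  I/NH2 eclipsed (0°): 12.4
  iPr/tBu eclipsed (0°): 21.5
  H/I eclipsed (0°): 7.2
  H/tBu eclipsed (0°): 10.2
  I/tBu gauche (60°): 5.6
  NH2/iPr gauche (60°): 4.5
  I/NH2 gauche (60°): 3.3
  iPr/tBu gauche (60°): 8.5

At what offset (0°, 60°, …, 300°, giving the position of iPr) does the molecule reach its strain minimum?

iPr at 0° is eclipsed. NH2 at 0° is eclipsed with iPr at 0° (14.7); H at 120° is eclipsed with I at 120° (7.2); tBu at 240° is eclipsed with H at 240° (10.2). Total 32.1 kJ/mol.
iPr at 60° is staggered. NH2 at 0° is gauche with iPr at 60° (4.5); tBu at 240° is gauche with I at 180° (5.6). Total 10.1 kJ/mol.
iPr at 120° is eclipsed. NH2 at 0° is eclipsed with H at 0° (6.0); H at 120° is eclipsed with iPr at 120° (9.2); tBu at 240° is eclipsed with I at 240° (17.5). Total 32.7 kJ/mol.
iPr at 180° is staggered. NH2 at 0° is gauche with I at 300° (3.3); tBu at 240° is gauche with iPr at 180° (8.5); tBu at 240° is gauche with I at 300° (5.6). Total 17.4 kJ/mol.
iPr at 240° is eclipsed. NH2 at 0° is eclipsed with I at 0° (12.4); H at 120° is eclipsed with H at 120° (4.4); tBu at 240° is eclipsed with iPr at 240° (21.5). Total 38.3 kJ/mol.
iPr at 300° is staggered. NH2 at 0° is gauche with iPr at 300° (4.5); NH2 at 0° is gauche with I at 60° (3.3); tBu at 240° is gauche with iPr at 300° (8.5). Total 16.3 kJ/mol.
The minimum (10.1 kJ/mol) occurs with iPr at 60°.

60°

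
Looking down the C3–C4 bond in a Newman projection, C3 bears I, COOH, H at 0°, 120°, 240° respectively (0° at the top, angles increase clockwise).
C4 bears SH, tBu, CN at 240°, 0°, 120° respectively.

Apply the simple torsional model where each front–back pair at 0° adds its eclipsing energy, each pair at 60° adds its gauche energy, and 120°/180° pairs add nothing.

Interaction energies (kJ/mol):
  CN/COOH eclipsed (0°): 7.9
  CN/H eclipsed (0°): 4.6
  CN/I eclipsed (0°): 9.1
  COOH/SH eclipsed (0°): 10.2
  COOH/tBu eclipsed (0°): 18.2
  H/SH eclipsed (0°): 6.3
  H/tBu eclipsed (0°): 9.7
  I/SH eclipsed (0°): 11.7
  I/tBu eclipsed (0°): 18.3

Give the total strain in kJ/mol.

32.5 kJ/mol

This conformer (eclipsed): I(0°)/tBu(0°) eclipsed 18.3; COOH(120°)/CN(120°) eclipsed 7.9; H(240°)/SH(240°) eclipsed 6.3 → 32.5 kJ/mol.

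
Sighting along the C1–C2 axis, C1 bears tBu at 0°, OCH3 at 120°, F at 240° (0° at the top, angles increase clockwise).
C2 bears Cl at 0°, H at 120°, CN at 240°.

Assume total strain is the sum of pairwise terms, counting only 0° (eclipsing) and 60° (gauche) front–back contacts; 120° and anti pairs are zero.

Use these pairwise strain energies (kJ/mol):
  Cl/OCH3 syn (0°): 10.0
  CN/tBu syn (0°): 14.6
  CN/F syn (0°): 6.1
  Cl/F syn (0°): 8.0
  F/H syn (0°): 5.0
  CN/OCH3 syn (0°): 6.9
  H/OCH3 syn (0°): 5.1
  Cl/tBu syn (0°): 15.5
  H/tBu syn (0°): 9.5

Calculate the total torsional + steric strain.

26.7 kJ/mol

This conformer is eclipsed. tBu at 0° is eclipsed with Cl at 0° (15.5); OCH3 at 120° is eclipsed with H at 120° (5.1); F at 240° is eclipsed with CN at 240° (6.1). Total 26.7 kJ/mol.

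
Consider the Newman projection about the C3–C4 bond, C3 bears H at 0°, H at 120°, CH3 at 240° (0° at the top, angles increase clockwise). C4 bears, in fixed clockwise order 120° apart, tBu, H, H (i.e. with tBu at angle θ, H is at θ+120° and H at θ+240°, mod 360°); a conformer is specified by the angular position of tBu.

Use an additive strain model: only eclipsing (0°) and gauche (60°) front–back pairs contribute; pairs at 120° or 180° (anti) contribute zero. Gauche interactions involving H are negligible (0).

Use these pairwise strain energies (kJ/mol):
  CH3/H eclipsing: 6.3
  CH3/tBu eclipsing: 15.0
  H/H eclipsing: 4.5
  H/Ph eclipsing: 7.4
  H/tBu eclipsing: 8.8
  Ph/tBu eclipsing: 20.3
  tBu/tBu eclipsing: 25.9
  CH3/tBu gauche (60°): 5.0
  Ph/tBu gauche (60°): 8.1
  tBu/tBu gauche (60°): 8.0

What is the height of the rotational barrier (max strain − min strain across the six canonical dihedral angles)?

tBu at 0° (eclipsed): H–tBu eclipsed, H–H eclipsed, CH3–H eclipsed; 8.8 + 4.5 + 6.3 = 19.6 kJ/mol.
tBu at 60° (staggered): no non-H gauche contacts → 0.0 kJ/mol.
tBu at 120° (eclipsed): H–H eclipsed, H–tBu eclipsed, CH3–H eclipsed; 4.5 + 8.8 + 6.3 = 19.6 kJ/mol.
tBu at 180° (staggered): CH3–tBu gauche; 5.0 = 5.0 kJ/mol.
tBu at 240° (eclipsed): H–H eclipsed, H–H eclipsed, CH3–tBu eclipsed; 4.5 + 4.5 + 15.0 = 24.0 kJ/mol.
tBu at 300° (staggered): CH3–tBu gauche; 5.0 = 5.0 kJ/mol.
Max at 240° (24.0 kJ/mol), min at 60° (0.0 kJ/mol); barrier = 24.0 kJ/mol.

24.0 kJ/mol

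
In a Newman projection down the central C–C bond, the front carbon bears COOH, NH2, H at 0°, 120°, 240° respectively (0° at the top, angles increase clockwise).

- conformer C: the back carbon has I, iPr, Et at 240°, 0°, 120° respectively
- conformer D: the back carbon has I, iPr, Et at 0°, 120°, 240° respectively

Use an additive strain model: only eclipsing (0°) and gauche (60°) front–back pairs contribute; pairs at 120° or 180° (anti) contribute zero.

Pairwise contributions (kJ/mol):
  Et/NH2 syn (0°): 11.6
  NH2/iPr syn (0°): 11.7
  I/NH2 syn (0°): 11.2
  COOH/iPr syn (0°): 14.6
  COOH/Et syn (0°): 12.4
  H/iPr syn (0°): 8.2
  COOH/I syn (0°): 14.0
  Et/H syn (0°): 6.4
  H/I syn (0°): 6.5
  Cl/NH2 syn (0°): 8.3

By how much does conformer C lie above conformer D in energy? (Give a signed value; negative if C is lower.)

C (eclipsed): COOH(0°)/iPr(0°) eclipsed 14.6; NH2(120°)/Et(120°) eclipsed 11.6; H(240°)/I(240°) eclipsed 6.5 → 32.7 kJ/mol.
D (eclipsed): COOH(0°)/I(0°) eclipsed 14.0; NH2(120°)/iPr(120°) eclipsed 11.7; H(240°)/Et(240°) eclipsed 6.4 → 32.1 kJ/mol.
E(C) − E(D) = 32.7 − 32.1 = +0.6 kJ/mol.

+0.6 kJ/mol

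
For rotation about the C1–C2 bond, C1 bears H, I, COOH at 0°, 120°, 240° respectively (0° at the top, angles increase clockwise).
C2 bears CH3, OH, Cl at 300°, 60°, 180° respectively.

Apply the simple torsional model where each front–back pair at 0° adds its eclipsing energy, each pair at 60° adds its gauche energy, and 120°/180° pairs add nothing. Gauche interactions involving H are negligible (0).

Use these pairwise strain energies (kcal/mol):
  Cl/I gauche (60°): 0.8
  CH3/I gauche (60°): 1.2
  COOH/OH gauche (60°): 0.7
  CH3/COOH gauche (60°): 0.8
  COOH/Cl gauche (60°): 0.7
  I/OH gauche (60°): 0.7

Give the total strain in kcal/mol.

3.0 kcal/mol

This conformer (staggered): I–OH gauche, I–Cl gauche, COOH–CH3 gauche, COOH–Cl gauche; 0.7 + 0.8 + 0.8 + 0.7 = 3.0 kcal/mol.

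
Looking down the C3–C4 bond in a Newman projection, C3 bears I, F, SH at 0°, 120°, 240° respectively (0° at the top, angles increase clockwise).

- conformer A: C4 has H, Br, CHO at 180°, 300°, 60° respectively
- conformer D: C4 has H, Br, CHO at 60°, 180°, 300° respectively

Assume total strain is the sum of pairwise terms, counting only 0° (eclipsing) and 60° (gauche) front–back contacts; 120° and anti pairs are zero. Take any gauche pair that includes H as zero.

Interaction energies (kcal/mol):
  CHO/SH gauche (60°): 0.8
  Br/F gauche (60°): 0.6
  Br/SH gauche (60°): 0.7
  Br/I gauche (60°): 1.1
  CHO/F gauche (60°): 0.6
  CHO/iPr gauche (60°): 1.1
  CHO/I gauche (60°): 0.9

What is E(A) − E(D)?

A (staggered): I–Br gauche, I–CHO gauche, F–CHO gauche, SH–Br gauche; 1.1 + 0.9 + 0.6 + 0.7 = 3.3 kcal/mol.
D (staggered): I–CHO gauche, F–Br gauche, SH–Br gauche, SH–CHO gauche; 0.9 + 0.6 + 0.7 + 0.8 = 3.0 kcal/mol.
E(A) − E(D) = 3.3 − 3.0 = +0.3 kcal/mol.

+0.3 kcal/mol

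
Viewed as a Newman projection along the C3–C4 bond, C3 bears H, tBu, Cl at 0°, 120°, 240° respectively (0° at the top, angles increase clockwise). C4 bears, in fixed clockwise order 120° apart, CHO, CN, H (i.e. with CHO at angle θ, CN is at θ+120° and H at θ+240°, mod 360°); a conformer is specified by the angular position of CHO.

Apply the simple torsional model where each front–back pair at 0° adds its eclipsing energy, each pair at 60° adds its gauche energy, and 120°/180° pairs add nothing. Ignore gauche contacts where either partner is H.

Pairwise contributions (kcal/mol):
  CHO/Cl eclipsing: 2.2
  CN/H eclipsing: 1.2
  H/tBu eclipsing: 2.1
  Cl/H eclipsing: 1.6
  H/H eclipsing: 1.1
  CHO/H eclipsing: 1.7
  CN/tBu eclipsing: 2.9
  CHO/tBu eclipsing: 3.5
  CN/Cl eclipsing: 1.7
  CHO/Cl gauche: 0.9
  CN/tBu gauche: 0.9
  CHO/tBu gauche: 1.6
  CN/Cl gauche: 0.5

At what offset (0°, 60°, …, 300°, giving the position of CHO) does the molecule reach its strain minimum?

CHO at 0° is eclipsed. H at 0° is eclipsed with CHO at 0° (1.7); tBu at 120° is eclipsed with CN at 120° (2.9); Cl at 240° is eclipsed with H at 240° (1.6). Total 6.2 kcal/mol.
CHO at 60° is staggered. tBu at 120° is gauche with CHO at 60° (1.6); tBu at 120° is gauche with CN at 180° (0.9); Cl at 240° is gauche with CN at 180° (0.5). Total 3.0 kcal/mol.
CHO at 120° is eclipsed. H at 0° is eclipsed with H at 0° (1.1); tBu at 120° is eclipsed with CHO at 120° (3.5); Cl at 240° is eclipsed with CN at 240° (1.7). Total 6.3 kcal/mol.
CHO at 180° is staggered. tBu at 120° is gauche with CHO at 180° (1.6); Cl at 240° is gauche with CHO at 180° (0.9); Cl at 240° is gauche with CN at 300° (0.5). Total 3.0 kcal/mol.
CHO at 240° is eclipsed. H at 0° is eclipsed with CN at 0° (1.2); tBu at 120° is eclipsed with H at 120° (2.1); Cl at 240° is eclipsed with CHO at 240° (2.2). Total 5.5 kcal/mol.
CHO at 300° is staggered. tBu at 120° is gauche with CN at 60° (0.9); Cl at 240° is gauche with CHO at 300° (0.9). Total 1.8 kcal/mol.
The minimum (1.8 kcal/mol) occurs with CHO at 300°.

300°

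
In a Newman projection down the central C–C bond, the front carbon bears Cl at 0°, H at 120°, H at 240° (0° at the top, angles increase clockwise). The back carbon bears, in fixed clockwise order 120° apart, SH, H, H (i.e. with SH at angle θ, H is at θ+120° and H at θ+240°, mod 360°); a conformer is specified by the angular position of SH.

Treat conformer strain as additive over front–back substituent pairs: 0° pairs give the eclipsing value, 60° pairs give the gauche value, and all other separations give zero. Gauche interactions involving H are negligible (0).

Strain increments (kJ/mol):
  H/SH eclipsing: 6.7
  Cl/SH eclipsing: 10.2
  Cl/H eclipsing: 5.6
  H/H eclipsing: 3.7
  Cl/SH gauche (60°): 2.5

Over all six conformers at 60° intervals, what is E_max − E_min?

17.6 kJ/mol

SH at 0° is eclipsed. Cl at 0° is eclipsed with SH at 0° (10.2); H at 120° is eclipsed with H at 120° (3.7); H at 240° is eclipsed with H at 240° (3.7). Total 17.6 kJ/mol.
SH at 60° is staggered. Cl at 0° is gauche with SH at 60° (2.5). Total 2.5 kJ/mol.
SH at 120° is eclipsed. Cl at 0° is eclipsed with H at 0° (5.6); H at 120° is eclipsed with SH at 120° (6.7); H at 240° is eclipsed with H at 240° (3.7). Total 16.0 kJ/mol.
SH at 180° (staggered): no non-H gauche contacts → 0.0 kJ/mol.
SH at 240° is eclipsed. Cl at 0° is eclipsed with H at 0° (5.6); H at 120° is eclipsed with H at 120° (3.7); H at 240° is eclipsed with SH at 240° (6.7). Total 16.0 kJ/mol.
SH at 300° is staggered. Cl at 0° is gauche with SH at 300° (2.5). Total 2.5 kJ/mol.
Max at 0° (17.6 kJ/mol), min at 180° (0.0 kJ/mol); barrier = 17.6 kJ/mol.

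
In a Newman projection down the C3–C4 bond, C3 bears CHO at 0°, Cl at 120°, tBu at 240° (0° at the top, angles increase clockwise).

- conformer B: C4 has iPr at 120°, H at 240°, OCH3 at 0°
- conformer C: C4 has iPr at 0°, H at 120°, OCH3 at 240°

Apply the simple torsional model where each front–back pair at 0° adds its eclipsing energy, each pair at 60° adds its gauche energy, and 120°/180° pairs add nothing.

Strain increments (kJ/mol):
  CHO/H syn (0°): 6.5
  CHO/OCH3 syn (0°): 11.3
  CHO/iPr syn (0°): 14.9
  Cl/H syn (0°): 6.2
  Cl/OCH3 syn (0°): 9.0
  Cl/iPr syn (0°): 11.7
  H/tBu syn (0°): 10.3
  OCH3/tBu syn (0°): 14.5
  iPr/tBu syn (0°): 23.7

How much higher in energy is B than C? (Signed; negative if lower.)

-2.3 kJ/mol

B (eclipsed): CHO(0°)/OCH3(0°) eclipsed 11.3; Cl(120°)/iPr(120°) eclipsed 11.7; tBu(240°)/H(240°) eclipsed 10.3 → 33.3 kJ/mol.
C (eclipsed): CHO(0°)/iPr(0°) eclipsed 14.9; Cl(120°)/H(120°) eclipsed 6.2; tBu(240°)/OCH3(240°) eclipsed 14.5 → 35.6 kJ/mol.
E(B) − E(C) = 33.3 − 35.6 = -2.3 kJ/mol.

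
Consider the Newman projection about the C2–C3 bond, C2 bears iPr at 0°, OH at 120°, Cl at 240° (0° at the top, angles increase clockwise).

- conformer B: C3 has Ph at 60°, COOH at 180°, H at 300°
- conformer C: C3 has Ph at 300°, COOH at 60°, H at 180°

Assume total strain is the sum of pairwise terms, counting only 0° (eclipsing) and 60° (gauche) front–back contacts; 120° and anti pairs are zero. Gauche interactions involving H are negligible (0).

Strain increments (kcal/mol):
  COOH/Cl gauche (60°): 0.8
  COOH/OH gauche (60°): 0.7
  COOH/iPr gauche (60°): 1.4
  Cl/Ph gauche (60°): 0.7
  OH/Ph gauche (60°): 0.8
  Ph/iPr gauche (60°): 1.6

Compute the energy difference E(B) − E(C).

B (staggered): iPr(0°)/Ph(60°) gauche 1.6; OH(120°)/Ph(60°) gauche 0.8; OH(120°)/COOH(180°) gauche 0.7; Cl(240°)/COOH(180°) gauche 0.8 → 3.9 kcal/mol.
C (staggered): iPr(0°)/Ph(300°) gauche 1.6; iPr(0°)/COOH(60°) gauche 1.4; OH(120°)/COOH(60°) gauche 0.7; Cl(240°)/Ph(300°) gauche 0.7 → 4.4 kcal/mol.
E(B) − E(C) = 3.9 − 4.4 = -0.5 kcal/mol.

-0.5 kcal/mol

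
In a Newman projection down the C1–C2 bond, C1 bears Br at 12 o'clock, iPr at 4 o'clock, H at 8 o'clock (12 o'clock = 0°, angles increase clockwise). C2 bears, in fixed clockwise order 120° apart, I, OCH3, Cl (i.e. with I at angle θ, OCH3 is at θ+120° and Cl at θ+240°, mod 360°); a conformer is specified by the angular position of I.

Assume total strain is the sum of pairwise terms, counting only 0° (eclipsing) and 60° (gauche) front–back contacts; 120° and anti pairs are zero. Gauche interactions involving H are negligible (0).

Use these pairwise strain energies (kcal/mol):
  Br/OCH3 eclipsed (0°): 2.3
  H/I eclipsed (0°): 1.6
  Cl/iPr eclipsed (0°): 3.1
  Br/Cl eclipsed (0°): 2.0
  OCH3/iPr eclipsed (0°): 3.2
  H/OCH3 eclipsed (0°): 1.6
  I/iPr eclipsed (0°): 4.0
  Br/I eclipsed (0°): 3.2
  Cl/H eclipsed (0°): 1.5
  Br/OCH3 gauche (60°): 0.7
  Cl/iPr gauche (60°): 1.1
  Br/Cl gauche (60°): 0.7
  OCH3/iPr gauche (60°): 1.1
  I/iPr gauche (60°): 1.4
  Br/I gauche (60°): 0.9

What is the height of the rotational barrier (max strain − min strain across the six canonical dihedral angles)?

I at 0° (eclipsed): Br–I eclipsed, iPr–OCH3 eclipsed, H–Cl eclipsed; 3.2 + 3.2 + 1.5 = 7.9 kcal/mol.
I at 60° (staggered): Br–I gauche, Br–Cl gauche, iPr–I gauche, iPr–OCH3 gauche; 0.9 + 0.7 + 1.4 + 1.1 = 4.1 kcal/mol.
I at 120° (eclipsed): Br–Cl eclipsed, iPr–I eclipsed, H–OCH3 eclipsed; 2.0 + 4.0 + 1.6 = 7.6 kcal/mol.
I at 180° (staggered): Br–OCH3 gauche, Br–Cl gauche, iPr–I gauche, iPr–Cl gauche; 0.7 + 0.7 + 1.4 + 1.1 = 3.9 kcal/mol.
I at 240° (eclipsed): Br–OCH3 eclipsed, iPr–Cl eclipsed, H–I eclipsed; 2.3 + 3.1 + 1.6 = 7.0 kcal/mol.
I at 300° (staggered): Br–I gauche, Br–OCH3 gauche, iPr–OCH3 gauche, iPr–Cl gauche; 0.9 + 0.7 + 1.1 + 1.1 = 3.8 kcal/mol.
Max at 0° (7.9 kcal/mol), min at 300° (3.8 kcal/mol); barrier = 4.1 kcal/mol.

4.1 kcal/mol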